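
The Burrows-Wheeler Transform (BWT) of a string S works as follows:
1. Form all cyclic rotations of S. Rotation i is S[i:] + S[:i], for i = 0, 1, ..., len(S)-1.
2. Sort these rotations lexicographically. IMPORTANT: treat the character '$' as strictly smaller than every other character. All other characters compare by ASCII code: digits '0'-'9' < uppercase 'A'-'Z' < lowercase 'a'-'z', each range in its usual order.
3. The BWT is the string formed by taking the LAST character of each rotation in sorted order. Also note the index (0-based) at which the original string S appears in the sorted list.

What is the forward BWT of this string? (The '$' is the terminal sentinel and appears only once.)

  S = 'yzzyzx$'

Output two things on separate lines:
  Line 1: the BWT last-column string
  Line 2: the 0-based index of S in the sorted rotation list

All 7 rotations (rotation i = S[i:]+S[:i]):
  rot[0] = yzzyzx$
  rot[1] = zzyzx$y
  rot[2] = zyzx$yz
  rot[3] = yzx$yzz
  rot[4] = zx$yzzy
  rot[5] = x$yzzyz
  rot[6] = $yzzyzx
Sorted (with $ < everything):
  sorted[0] = $yzzyzx  (last char: 'x')
  sorted[1] = x$yzzyz  (last char: 'z')
  sorted[2] = yzx$yzz  (last char: 'z')
  sorted[3] = yzzyzx$  (last char: '$')
  sorted[4] = zx$yzzy  (last char: 'y')
  sorted[5] = zyzx$yz  (last char: 'z')
  sorted[6] = zzyzx$y  (last char: 'y')
Last column: xzz$yzy
Original string S is at sorted index 3

Answer: xzz$yzy
3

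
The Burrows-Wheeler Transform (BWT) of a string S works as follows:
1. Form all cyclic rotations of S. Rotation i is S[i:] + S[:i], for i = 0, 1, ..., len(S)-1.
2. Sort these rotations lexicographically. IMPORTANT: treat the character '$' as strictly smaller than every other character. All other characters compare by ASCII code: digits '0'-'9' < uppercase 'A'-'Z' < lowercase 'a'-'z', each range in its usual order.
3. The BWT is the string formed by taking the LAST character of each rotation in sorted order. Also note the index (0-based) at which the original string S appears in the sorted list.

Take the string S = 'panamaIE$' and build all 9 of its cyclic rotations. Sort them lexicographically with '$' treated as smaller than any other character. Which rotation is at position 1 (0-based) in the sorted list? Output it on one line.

All 9 rotations (rotation i = S[i:]+S[:i]):
  rot[0] = panamaIE$
  rot[1] = anamaIE$p
  rot[2] = namaIE$pa
  rot[3] = amaIE$pan
  rot[4] = maIE$pana
  rot[5] = aIE$panam
  rot[6] = IE$panama
  rot[7] = E$panamaI
  rot[8] = $panamaIE
Sorted (with $ < everything):
  sorted[0] = $panamaIE
  sorted[1] = E$panamaI
  sorted[2] = IE$panama
  sorted[3] = aIE$panam
  sorted[4] = amaIE$pan
  sorted[5] = anamaIE$p
  sorted[6] = maIE$pana
  sorted[7] = namaIE$pa
  sorted[8] = panamaIE$
sorted[1] = E$panamaI

Answer: E$panamaI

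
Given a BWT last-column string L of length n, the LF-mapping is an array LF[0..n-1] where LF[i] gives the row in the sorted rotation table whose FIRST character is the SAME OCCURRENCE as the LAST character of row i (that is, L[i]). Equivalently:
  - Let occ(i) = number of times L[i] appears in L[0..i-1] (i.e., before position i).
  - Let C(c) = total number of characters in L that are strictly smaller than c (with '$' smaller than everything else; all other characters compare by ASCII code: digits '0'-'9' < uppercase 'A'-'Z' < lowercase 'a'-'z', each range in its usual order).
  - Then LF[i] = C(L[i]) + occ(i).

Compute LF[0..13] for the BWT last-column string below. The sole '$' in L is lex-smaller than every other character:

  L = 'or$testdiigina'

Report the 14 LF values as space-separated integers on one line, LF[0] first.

Answer: 9 10 0 12 3 11 13 2 5 6 4 7 8 1

Derivation:
Char counts: '$':1, 'a':1, 'd':1, 'e':1, 'g':1, 'i':3, 'n':1, 'o':1, 'r':1, 's':1, 't':2
C (first-col start): C('$')=0, C('a')=1, C('d')=2, C('e')=3, C('g')=4, C('i')=5, C('n')=8, C('o')=9, C('r')=10, C('s')=11, C('t')=12
L[0]='o': occ=0, LF[0]=C('o')+0=9+0=9
L[1]='r': occ=0, LF[1]=C('r')+0=10+0=10
L[2]='$': occ=0, LF[2]=C('$')+0=0+0=0
L[3]='t': occ=0, LF[3]=C('t')+0=12+0=12
L[4]='e': occ=0, LF[4]=C('e')+0=3+0=3
L[5]='s': occ=0, LF[5]=C('s')+0=11+0=11
L[6]='t': occ=1, LF[6]=C('t')+1=12+1=13
L[7]='d': occ=0, LF[7]=C('d')+0=2+0=2
L[8]='i': occ=0, LF[8]=C('i')+0=5+0=5
L[9]='i': occ=1, LF[9]=C('i')+1=5+1=6
L[10]='g': occ=0, LF[10]=C('g')+0=4+0=4
L[11]='i': occ=2, LF[11]=C('i')+2=5+2=7
L[12]='n': occ=0, LF[12]=C('n')+0=8+0=8
L[13]='a': occ=0, LF[13]=C('a')+0=1+0=1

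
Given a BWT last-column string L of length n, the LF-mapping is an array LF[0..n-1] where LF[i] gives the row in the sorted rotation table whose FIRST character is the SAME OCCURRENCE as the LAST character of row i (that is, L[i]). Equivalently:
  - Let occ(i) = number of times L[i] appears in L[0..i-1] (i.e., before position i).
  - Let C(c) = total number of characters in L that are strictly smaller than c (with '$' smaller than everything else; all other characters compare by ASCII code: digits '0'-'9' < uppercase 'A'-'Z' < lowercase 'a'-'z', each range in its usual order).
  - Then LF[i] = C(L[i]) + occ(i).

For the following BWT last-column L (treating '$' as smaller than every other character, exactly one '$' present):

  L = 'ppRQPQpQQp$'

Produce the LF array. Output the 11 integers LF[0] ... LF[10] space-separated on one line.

Char counts: '$':1, 'P':1, 'Q':4, 'R':1, 'p':4
C (first-col start): C('$')=0, C('P')=1, C('Q')=2, C('R')=6, C('p')=7
L[0]='p': occ=0, LF[0]=C('p')+0=7+0=7
L[1]='p': occ=1, LF[1]=C('p')+1=7+1=8
L[2]='R': occ=0, LF[2]=C('R')+0=6+0=6
L[3]='Q': occ=0, LF[3]=C('Q')+0=2+0=2
L[4]='P': occ=0, LF[4]=C('P')+0=1+0=1
L[5]='Q': occ=1, LF[5]=C('Q')+1=2+1=3
L[6]='p': occ=2, LF[6]=C('p')+2=7+2=9
L[7]='Q': occ=2, LF[7]=C('Q')+2=2+2=4
L[8]='Q': occ=3, LF[8]=C('Q')+3=2+3=5
L[9]='p': occ=3, LF[9]=C('p')+3=7+3=10
L[10]='$': occ=0, LF[10]=C('$')+0=0+0=0

Answer: 7 8 6 2 1 3 9 4 5 10 0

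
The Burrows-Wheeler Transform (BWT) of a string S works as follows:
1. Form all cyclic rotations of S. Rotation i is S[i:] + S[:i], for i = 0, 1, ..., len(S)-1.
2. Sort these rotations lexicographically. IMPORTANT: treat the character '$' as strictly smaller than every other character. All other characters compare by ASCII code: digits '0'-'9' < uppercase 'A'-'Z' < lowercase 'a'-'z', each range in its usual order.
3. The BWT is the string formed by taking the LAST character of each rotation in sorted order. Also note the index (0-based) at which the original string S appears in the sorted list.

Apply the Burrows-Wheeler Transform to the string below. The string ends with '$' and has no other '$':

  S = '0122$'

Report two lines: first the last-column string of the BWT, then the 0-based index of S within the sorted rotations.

Answer: 2$021
1

Derivation:
All 5 rotations (rotation i = S[i:]+S[:i]):
  rot[0] = 0122$
  rot[1] = 122$0
  rot[2] = 22$01
  rot[3] = 2$012
  rot[4] = $0122
Sorted (with $ < everything):
  sorted[0] = $0122  (last char: '2')
  sorted[1] = 0122$  (last char: '$')
  sorted[2] = 122$0  (last char: '0')
  sorted[3] = 2$012  (last char: '2')
  sorted[4] = 22$01  (last char: '1')
Last column: 2$021
Original string S is at sorted index 1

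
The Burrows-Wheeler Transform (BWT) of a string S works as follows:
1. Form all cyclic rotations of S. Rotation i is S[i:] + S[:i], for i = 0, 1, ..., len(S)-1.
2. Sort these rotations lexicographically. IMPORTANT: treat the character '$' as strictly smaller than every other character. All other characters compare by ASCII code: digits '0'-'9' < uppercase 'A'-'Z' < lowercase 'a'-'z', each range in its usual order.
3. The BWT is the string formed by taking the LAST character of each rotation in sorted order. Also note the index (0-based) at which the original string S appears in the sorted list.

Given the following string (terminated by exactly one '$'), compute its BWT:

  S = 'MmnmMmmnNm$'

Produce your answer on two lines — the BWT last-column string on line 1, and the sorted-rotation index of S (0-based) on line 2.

Answer: mm$nNnMmMmm
2

Derivation:
All 11 rotations (rotation i = S[i:]+S[:i]):
  rot[0] = MmnmMmmnNm$
  rot[1] = mnmMmmnNm$M
  rot[2] = nmMmmnNm$Mm
  rot[3] = mMmmnNm$Mmn
  rot[4] = MmmnNm$Mmnm
  rot[5] = mmnNm$MmnmM
  rot[6] = mnNm$MmnmMm
  rot[7] = nNm$MmnmMmm
  rot[8] = Nm$MmnmMmmn
  rot[9] = m$MmnmMmmnN
  rot[10] = $MmnmMmmnNm
Sorted (with $ < everything):
  sorted[0] = $MmnmMmmnNm  (last char: 'm')
  sorted[1] = MmmnNm$Mmnm  (last char: 'm')
  sorted[2] = MmnmMmmnNm$  (last char: '$')
  sorted[3] = Nm$MmnmMmmn  (last char: 'n')
  sorted[4] = m$MmnmMmmnN  (last char: 'N')
  sorted[5] = mMmmnNm$Mmn  (last char: 'n')
  sorted[6] = mmnNm$MmnmM  (last char: 'M')
  sorted[7] = mnNm$MmnmMm  (last char: 'm')
  sorted[8] = mnmMmmnNm$M  (last char: 'M')
  sorted[9] = nNm$MmnmMmm  (last char: 'm')
  sorted[10] = nmMmmnNm$Mm  (last char: 'm')
Last column: mm$nNnMmMmm
Original string S is at sorted index 2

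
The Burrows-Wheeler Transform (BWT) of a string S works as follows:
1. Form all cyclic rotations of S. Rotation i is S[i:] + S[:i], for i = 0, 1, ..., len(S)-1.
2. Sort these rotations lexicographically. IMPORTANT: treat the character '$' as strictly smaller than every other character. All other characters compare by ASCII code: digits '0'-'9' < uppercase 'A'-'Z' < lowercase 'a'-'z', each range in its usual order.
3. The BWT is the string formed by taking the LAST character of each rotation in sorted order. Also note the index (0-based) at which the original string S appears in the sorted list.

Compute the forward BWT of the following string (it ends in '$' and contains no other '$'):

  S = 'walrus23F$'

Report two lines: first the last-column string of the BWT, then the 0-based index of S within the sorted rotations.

Answer: Fs23walur$
9

Derivation:
All 10 rotations (rotation i = S[i:]+S[:i]):
  rot[0] = walrus23F$
  rot[1] = alrus23F$w
  rot[2] = lrus23F$wa
  rot[3] = rus23F$wal
  rot[4] = us23F$walr
  rot[5] = s23F$walru
  rot[6] = 23F$walrus
  rot[7] = 3F$walrus2
  rot[8] = F$walrus23
  rot[9] = $walrus23F
Sorted (with $ < everything):
  sorted[0] = $walrus23F  (last char: 'F')
  sorted[1] = 23F$walrus  (last char: 's')
  sorted[2] = 3F$walrus2  (last char: '2')
  sorted[3] = F$walrus23  (last char: '3')
  sorted[4] = alrus23F$w  (last char: 'w')
  sorted[5] = lrus23F$wa  (last char: 'a')
  sorted[6] = rus23F$wal  (last char: 'l')
  sorted[7] = s23F$walru  (last char: 'u')
  sorted[8] = us23F$walr  (last char: 'r')
  sorted[9] = walrus23F$  (last char: '$')
Last column: Fs23walur$
Original string S is at sorted index 9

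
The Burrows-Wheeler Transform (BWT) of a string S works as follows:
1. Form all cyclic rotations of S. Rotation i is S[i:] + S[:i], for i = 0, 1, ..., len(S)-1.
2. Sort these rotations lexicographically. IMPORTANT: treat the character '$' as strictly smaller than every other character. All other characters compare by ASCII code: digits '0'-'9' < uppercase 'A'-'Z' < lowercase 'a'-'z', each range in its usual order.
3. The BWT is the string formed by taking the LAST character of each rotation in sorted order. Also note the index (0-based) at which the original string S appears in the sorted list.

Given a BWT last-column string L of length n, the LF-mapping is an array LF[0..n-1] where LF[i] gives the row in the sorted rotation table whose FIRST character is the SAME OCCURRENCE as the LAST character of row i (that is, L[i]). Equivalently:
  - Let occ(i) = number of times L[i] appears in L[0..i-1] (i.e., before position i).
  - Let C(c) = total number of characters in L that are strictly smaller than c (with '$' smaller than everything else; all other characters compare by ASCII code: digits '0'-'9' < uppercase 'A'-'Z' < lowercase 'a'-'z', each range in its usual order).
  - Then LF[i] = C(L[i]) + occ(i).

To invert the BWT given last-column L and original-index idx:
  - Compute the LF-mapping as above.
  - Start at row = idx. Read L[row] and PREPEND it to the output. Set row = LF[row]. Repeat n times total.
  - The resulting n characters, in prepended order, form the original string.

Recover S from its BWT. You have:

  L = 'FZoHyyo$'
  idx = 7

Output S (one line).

Answer: yoyoHZF$

Derivation:
LF mapping: 1 3 4 2 6 7 5 0
Walk LF starting at row 7, prepending L[row]:
  step 1: row=7, L[7]='$', prepend. Next row=LF[7]=0
  step 2: row=0, L[0]='F', prepend. Next row=LF[0]=1
  step 3: row=1, L[1]='Z', prepend. Next row=LF[1]=3
  step 4: row=3, L[3]='H', prepend. Next row=LF[3]=2
  step 5: row=2, L[2]='o', prepend. Next row=LF[2]=4
  step 6: row=4, L[4]='y', prepend. Next row=LF[4]=6
  step 7: row=6, L[6]='o', prepend. Next row=LF[6]=5
  step 8: row=5, L[5]='y', prepend. Next row=LF[5]=7
Reversed output: yoyoHZF$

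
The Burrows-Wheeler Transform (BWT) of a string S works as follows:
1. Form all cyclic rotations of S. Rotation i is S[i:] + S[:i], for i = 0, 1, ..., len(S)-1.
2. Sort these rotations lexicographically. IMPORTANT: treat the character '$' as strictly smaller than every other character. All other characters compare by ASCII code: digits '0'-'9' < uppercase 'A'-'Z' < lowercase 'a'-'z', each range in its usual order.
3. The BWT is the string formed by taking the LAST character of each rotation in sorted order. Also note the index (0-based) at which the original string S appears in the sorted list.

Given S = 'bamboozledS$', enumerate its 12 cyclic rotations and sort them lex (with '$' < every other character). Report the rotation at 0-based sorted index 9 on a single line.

All 12 rotations (rotation i = S[i:]+S[:i]):
  rot[0] = bamboozledS$
  rot[1] = amboozledS$b
  rot[2] = mboozledS$ba
  rot[3] = boozledS$bam
  rot[4] = oozledS$bamb
  rot[5] = ozledS$bambo
  rot[6] = zledS$bamboo
  rot[7] = ledS$bambooz
  rot[8] = edS$bamboozl
  rot[9] = dS$bamboozle
  rot[10] = S$bamboozled
  rot[11] = $bamboozledS
Sorted (with $ < everything):
  sorted[0] = $bamboozledS
  sorted[1] = S$bamboozled
  sorted[2] = amboozledS$b
  sorted[3] = bamboozledS$
  sorted[4] = boozledS$bam
  sorted[5] = dS$bamboozle
  sorted[6] = edS$bamboozl
  sorted[7] = ledS$bambooz
  sorted[8] = mboozledS$ba
  sorted[9] = oozledS$bamb
  sorted[10] = ozledS$bambo
  sorted[11] = zledS$bamboo
sorted[9] = oozledS$bamb

Answer: oozledS$bamb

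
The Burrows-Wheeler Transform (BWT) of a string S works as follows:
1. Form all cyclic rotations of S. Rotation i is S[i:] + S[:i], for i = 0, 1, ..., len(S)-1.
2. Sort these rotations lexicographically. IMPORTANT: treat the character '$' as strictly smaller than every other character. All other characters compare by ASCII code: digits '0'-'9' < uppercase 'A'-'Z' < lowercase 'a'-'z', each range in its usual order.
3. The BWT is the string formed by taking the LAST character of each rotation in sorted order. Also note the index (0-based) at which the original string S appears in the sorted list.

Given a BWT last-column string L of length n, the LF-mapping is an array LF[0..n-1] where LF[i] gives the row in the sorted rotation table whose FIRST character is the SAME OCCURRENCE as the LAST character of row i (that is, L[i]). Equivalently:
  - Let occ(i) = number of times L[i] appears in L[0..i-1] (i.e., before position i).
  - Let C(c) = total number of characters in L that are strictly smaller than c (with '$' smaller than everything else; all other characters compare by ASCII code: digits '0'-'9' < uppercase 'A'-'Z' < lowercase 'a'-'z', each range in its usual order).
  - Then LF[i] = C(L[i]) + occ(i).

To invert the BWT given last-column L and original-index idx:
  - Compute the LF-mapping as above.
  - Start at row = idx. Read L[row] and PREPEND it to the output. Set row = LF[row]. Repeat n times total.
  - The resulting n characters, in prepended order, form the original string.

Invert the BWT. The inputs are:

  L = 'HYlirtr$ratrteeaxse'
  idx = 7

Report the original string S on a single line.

Answer: extraterrestrialYH$

Derivation:
LF mapping: 1 2 9 8 10 15 11 0 12 3 16 13 17 5 6 4 18 14 7
Walk LF starting at row 7, prepending L[row]:
  step 1: row=7, L[7]='$', prepend. Next row=LF[7]=0
  step 2: row=0, L[0]='H', prepend. Next row=LF[0]=1
  step 3: row=1, L[1]='Y', prepend. Next row=LF[1]=2
  step 4: row=2, L[2]='l', prepend. Next row=LF[2]=9
  step 5: row=9, L[9]='a', prepend. Next row=LF[9]=3
  step 6: row=3, L[3]='i', prepend. Next row=LF[3]=8
  step 7: row=8, L[8]='r', prepend. Next row=LF[8]=12
  step 8: row=12, L[12]='t', prepend. Next row=LF[12]=17
  step 9: row=17, L[17]='s', prepend. Next row=LF[17]=14
  step 10: row=14, L[14]='e', prepend. Next row=LF[14]=6
  step 11: row=6, L[6]='r', prepend. Next row=LF[6]=11
  step 12: row=11, L[11]='r', prepend. Next row=LF[11]=13
  step 13: row=13, L[13]='e', prepend. Next row=LF[13]=5
  step 14: row=5, L[5]='t', prepend. Next row=LF[5]=15
  step 15: row=15, L[15]='a', prepend. Next row=LF[15]=4
  step 16: row=4, L[4]='r', prepend. Next row=LF[4]=10
  step 17: row=10, L[10]='t', prepend. Next row=LF[10]=16
  step 18: row=16, L[16]='x', prepend. Next row=LF[16]=18
  step 19: row=18, L[18]='e', prepend. Next row=LF[18]=7
Reversed output: extraterrestrialYH$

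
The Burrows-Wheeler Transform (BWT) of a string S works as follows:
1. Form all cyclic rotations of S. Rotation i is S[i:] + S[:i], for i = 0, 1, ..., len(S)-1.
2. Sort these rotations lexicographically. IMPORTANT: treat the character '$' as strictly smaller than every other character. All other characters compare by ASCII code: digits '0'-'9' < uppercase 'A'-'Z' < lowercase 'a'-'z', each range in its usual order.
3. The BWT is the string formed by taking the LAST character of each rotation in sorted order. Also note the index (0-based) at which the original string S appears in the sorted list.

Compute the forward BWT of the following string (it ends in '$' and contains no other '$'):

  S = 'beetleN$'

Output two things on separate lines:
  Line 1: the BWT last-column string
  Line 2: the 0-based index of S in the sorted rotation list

All 8 rotations (rotation i = S[i:]+S[:i]):
  rot[0] = beetleN$
  rot[1] = eetleN$b
  rot[2] = etleN$be
  rot[3] = tleN$bee
  rot[4] = leN$beet
  rot[5] = eN$beetl
  rot[6] = N$beetle
  rot[7] = $beetleN
Sorted (with $ < everything):
  sorted[0] = $beetleN  (last char: 'N')
  sorted[1] = N$beetle  (last char: 'e')
  sorted[2] = beetleN$  (last char: '$')
  sorted[3] = eN$beetl  (last char: 'l')
  sorted[4] = eetleN$b  (last char: 'b')
  sorted[5] = etleN$be  (last char: 'e')
  sorted[6] = leN$beet  (last char: 't')
  sorted[7] = tleN$bee  (last char: 'e')
Last column: Ne$lbete
Original string S is at sorted index 2

Answer: Ne$lbete
2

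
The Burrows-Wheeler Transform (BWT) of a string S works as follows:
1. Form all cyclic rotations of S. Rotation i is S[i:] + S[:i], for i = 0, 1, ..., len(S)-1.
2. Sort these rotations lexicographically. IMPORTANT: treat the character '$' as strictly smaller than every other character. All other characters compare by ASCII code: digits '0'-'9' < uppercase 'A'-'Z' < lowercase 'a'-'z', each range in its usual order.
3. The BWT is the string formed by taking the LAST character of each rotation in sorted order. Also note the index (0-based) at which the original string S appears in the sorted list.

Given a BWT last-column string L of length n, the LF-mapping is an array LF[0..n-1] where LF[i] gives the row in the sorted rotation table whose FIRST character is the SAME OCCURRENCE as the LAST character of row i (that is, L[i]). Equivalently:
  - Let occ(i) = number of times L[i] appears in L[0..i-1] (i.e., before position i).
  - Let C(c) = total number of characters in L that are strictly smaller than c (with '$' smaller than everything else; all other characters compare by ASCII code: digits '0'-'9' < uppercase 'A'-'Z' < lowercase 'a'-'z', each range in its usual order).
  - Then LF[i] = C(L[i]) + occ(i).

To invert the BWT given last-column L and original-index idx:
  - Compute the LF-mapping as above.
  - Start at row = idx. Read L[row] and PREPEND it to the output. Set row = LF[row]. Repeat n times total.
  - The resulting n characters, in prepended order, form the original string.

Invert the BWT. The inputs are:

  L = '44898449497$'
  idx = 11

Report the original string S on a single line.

LF mapping: 1 2 7 9 8 3 4 10 5 11 6 0
Walk LF starting at row 11, prepending L[row]:
  step 1: row=11, L[11]='$', prepend. Next row=LF[11]=0
  step 2: row=0, L[0]='4', prepend. Next row=LF[0]=1
  step 3: row=1, L[1]='4', prepend. Next row=LF[1]=2
  step 4: row=2, L[2]='8', prepend. Next row=LF[2]=7
  step 5: row=7, L[7]='9', prepend. Next row=LF[7]=10
  step 6: row=10, L[10]='7', prepend. Next row=LF[10]=6
  step 7: row=6, L[6]='4', prepend. Next row=LF[6]=4
  step 8: row=4, L[4]='8', prepend. Next row=LF[4]=8
  step 9: row=8, L[8]='4', prepend. Next row=LF[8]=5
  step 10: row=5, L[5]='4', prepend. Next row=LF[5]=3
  step 11: row=3, L[3]='9', prepend. Next row=LF[3]=9
  step 12: row=9, L[9]='9', prepend. Next row=LF[9]=11
Reversed output: 99448479844$

Answer: 99448479844$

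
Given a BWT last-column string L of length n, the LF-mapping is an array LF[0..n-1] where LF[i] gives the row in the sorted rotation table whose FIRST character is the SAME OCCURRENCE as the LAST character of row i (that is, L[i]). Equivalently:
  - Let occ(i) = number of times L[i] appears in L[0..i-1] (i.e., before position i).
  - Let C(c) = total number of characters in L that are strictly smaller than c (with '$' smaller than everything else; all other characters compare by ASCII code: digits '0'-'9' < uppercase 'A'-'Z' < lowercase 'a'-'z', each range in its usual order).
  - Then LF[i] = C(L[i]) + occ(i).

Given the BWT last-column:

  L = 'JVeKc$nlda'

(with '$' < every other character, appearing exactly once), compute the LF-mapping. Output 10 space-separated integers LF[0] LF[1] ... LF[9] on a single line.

Char counts: '$':1, 'J':1, 'K':1, 'V':1, 'a':1, 'c':1, 'd':1, 'e':1, 'l':1, 'n':1
C (first-col start): C('$')=0, C('J')=1, C('K')=2, C('V')=3, C('a')=4, C('c')=5, C('d')=6, C('e')=7, C('l')=8, C('n')=9
L[0]='J': occ=0, LF[0]=C('J')+0=1+0=1
L[1]='V': occ=0, LF[1]=C('V')+0=3+0=3
L[2]='e': occ=0, LF[2]=C('e')+0=7+0=7
L[3]='K': occ=0, LF[3]=C('K')+0=2+0=2
L[4]='c': occ=0, LF[4]=C('c')+0=5+0=5
L[5]='$': occ=0, LF[5]=C('$')+0=0+0=0
L[6]='n': occ=0, LF[6]=C('n')+0=9+0=9
L[7]='l': occ=0, LF[7]=C('l')+0=8+0=8
L[8]='d': occ=0, LF[8]=C('d')+0=6+0=6
L[9]='a': occ=0, LF[9]=C('a')+0=4+0=4

Answer: 1 3 7 2 5 0 9 8 6 4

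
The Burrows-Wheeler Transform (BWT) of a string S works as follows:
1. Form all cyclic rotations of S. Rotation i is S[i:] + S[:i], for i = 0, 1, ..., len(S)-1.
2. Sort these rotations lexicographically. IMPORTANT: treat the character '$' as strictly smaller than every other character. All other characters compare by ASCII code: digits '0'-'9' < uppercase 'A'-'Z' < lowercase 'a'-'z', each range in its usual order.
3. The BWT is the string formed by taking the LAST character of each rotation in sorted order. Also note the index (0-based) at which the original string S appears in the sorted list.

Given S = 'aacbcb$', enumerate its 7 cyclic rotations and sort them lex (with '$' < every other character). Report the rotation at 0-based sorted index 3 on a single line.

All 7 rotations (rotation i = S[i:]+S[:i]):
  rot[0] = aacbcb$
  rot[1] = acbcb$a
  rot[2] = cbcb$aa
  rot[3] = bcb$aac
  rot[4] = cb$aacb
  rot[5] = b$aacbc
  rot[6] = $aacbcb
Sorted (with $ < everything):
  sorted[0] = $aacbcb
  sorted[1] = aacbcb$
  sorted[2] = acbcb$a
  sorted[3] = b$aacbc
  sorted[4] = bcb$aac
  sorted[5] = cb$aacb
  sorted[6] = cbcb$aa
sorted[3] = b$aacbc

Answer: b$aacbc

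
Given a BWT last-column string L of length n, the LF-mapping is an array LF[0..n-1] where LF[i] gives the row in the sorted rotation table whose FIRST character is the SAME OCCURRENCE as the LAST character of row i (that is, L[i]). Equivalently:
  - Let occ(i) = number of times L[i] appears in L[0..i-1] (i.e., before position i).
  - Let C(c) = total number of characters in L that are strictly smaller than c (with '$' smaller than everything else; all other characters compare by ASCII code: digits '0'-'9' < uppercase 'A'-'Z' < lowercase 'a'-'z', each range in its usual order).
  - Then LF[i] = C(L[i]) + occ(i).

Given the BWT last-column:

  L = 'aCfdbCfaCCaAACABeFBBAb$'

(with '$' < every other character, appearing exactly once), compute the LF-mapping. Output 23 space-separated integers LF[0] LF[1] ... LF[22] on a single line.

Char counts: '$':1, 'A':4, 'B':3, 'C':5, 'F':1, 'a':3, 'b':2, 'd':1, 'e':1, 'f':2
C (first-col start): C('$')=0, C('A')=1, C('B')=5, C('C')=8, C('F')=13, C('a')=14, C('b')=17, C('d')=19, C('e')=20, C('f')=21
L[0]='a': occ=0, LF[0]=C('a')+0=14+0=14
L[1]='C': occ=0, LF[1]=C('C')+0=8+0=8
L[2]='f': occ=0, LF[2]=C('f')+0=21+0=21
L[3]='d': occ=0, LF[3]=C('d')+0=19+0=19
L[4]='b': occ=0, LF[4]=C('b')+0=17+0=17
L[5]='C': occ=1, LF[5]=C('C')+1=8+1=9
L[6]='f': occ=1, LF[6]=C('f')+1=21+1=22
L[7]='a': occ=1, LF[7]=C('a')+1=14+1=15
L[8]='C': occ=2, LF[8]=C('C')+2=8+2=10
L[9]='C': occ=3, LF[9]=C('C')+3=8+3=11
L[10]='a': occ=2, LF[10]=C('a')+2=14+2=16
L[11]='A': occ=0, LF[11]=C('A')+0=1+0=1
L[12]='A': occ=1, LF[12]=C('A')+1=1+1=2
L[13]='C': occ=4, LF[13]=C('C')+4=8+4=12
L[14]='A': occ=2, LF[14]=C('A')+2=1+2=3
L[15]='B': occ=0, LF[15]=C('B')+0=5+0=5
L[16]='e': occ=0, LF[16]=C('e')+0=20+0=20
L[17]='F': occ=0, LF[17]=C('F')+0=13+0=13
L[18]='B': occ=1, LF[18]=C('B')+1=5+1=6
L[19]='B': occ=2, LF[19]=C('B')+2=5+2=7
L[20]='A': occ=3, LF[20]=C('A')+3=1+3=4
L[21]='b': occ=1, LF[21]=C('b')+1=17+1=18
L[22]='$': occ=0, LF[22]=C('$')+0=0+0=0

Answer: 14 8 21 19 17 9 22 15 10 11 16 1 2 12 3 5 20 13 6 7 4 18 0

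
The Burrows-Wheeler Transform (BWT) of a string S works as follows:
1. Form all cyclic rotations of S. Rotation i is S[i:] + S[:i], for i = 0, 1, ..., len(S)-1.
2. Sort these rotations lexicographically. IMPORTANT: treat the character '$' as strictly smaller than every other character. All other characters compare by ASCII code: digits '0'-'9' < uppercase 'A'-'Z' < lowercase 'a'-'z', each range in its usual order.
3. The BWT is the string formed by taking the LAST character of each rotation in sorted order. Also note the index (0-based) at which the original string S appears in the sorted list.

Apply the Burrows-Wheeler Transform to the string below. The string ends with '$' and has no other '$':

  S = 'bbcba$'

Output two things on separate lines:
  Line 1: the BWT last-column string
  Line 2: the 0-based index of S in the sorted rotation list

Answer: abc$bb
3

Derivation:
All 6 rotations (rotation i = S[i:]+S[:i]):
  rot[0] = bbcba$
  rot[1] = bcba$b
  rot[2] = cba$bb
  rot[3] = ba$bbc
  rot[4] = a$bbcb
  rot[5] = $bbcba
Sorted (with $ < everything):
  sorted[0] = $bbcba  (last char: 'a')
  sorted[1] = a$bbcb  (last char: 'b')
  sorted[2] = ba$bbc  (last char: 'c')
  sorted[3] = bbcba$  (last char: '$')
  sorted[4] = bcba$b  (last char: 'b')
  sorted[5] = cba$bb  (last char: 'b')
Last column: abc$bb
Original string S is at sorted index 3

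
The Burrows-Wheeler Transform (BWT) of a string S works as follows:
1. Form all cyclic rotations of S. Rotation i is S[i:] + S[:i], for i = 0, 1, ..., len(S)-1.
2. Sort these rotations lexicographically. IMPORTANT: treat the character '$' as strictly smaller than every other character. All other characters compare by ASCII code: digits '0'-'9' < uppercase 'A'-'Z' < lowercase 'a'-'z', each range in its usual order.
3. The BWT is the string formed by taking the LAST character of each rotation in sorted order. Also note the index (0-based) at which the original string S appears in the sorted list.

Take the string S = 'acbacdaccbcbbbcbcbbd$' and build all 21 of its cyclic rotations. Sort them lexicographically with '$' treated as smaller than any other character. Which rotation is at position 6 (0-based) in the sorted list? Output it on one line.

All 21 rotations (rotation i = S[i:]+S[:i]):
  rot[0] = acbacdaccbcbbbcbcbbd$
  rot[1] = cbacdaccbcbbbcbcbbd$a
  rot[2] = bacdaccbcbbbcbcbbd$ac
  rot[3] = acdaccbcbbbcbcbbd$acb
  rot[4] = cdaccbcbbbcbcbbd$acba
  rot[5] = daccbcbbbcbcbbd$acbac
  rot[6] = accbcbbbcbcbbd$acbacd
  rot[7] = ccbcbbbcbcbbd$acbacda
  rot[8] = cbcbbbcbcbbd$acbacdac
  rot[9] = bcbbbcbcbbd$acbacdacc
  rot[10] = cbbbcbcbbd$acbacdaccb
  rot[11] = bbbcbcbbd$acbacdaccbc
  rot[12] = bbcbcbbd$acbacdaccbcb
  rot[13] = bcbcbbd$acbacdaccbcbb
  rot[14] = cbcbbd$acbacdaccbcbbb
  rot[15] = bcbbd$acbacdaccbcbbbc
  rot[16] = cbbd$acbacdaccbcbbbcb
  rot[17] = bbd$acbacdaccbcbbbcbc
  rot[18] = bd$acbacdaccbcbbbcbcb
  rot[19] = d$acbacdaccbcbbbcbcbb
  rot[20] = $acbacdaccbcbbbcbcbbd
Sorted (with $ < everything):
  sorted[0] = $acbacdaccbcbbbcbcbbd
  sorted[1] = acbacdaccbcbbbcbcbbd$
  sorted[2] = accbcbbbcbcbbd$acbacd
  sorted[3] = acdaccbcbbbcbcbbd$acb
  sorted[4] = bacdaccbcbbbcbcbbd$ac
  sorted[5] = bbbcbcbbd$acbacdaccbc
  sorted[6] = bbcbcbbd$acbacdaccbcb
  sorted[7] = bbd$acbacdaccbcbbbcbc
  sorted[8] = bcbbbcbcbbd$acbacdacc
  sorted[9] = bcbbd$acbacdaccbcbbbc
  sorted[10] = bcbcbbd$acbacdaccbcbb
  sorted[11] = bd$acbacdaccbcbbbcbcb
  sorted[12] = cbacdaccbcbbbcbcbbd$a
  sorted[13] = cbbbcbcbbd$acbacdaccb
  sorted[14] = cbbd$acbacdaccbcbbbcb
  sorted[15] = cbcbbbcbcbbd$acbacdac
  sorted[16] = cbcbbd$acbacdaccbcbbb
  sorted[17] = ccbcbbbcbcbbd$acbacda
  sorted[18] = cdaccbcbbbcbcbbd$acba
  sorted[19] = d$acbacdaccbcbbbcbcbb
  sorted[20] = daccbcbbbcbcbbd$acbac
sorted[6] = bbcbcbbd$acbacdaccbcb

Answer: bbcbcbbd$acbacdaccbcb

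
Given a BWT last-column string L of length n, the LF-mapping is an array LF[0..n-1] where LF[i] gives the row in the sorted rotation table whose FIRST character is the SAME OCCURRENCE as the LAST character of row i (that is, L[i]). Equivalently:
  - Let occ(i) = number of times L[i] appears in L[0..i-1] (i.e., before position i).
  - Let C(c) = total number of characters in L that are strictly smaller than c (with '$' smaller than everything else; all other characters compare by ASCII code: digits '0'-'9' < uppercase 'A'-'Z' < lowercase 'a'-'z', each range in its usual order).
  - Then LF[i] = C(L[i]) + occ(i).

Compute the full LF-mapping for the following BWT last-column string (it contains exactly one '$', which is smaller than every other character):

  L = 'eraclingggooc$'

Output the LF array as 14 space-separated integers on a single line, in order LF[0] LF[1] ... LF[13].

Answer: 4 13 1 2 9 8 10 5 6 7 11 12 3 0

Derivation:
Char counts: '$':1, 'a':1, 'c':2, 'e':1, 'g':3, 'i':1, 'l':1, 'n':1, 'o':2, 'r':1
C (first-col start): C('$')=0, C('a')=1, C('c')=2, C('e')=4, C('g')=5, C('i')=8, C('l')=9, C('n')=10, C('o')=11, C('r')=13
L[0]='e': occ=0, LF[0]=C('e')+0=4+0=4
L[1]='r': occ=0, LF[1]=C('r')+0=13+0=13
L[2]='a': occ=0, LF[2]=C('a')+0=1+0=1
L[3]='c': occ=0, LF[3]=C('c')+0=2+0=2
L[4]='l': occ=0, LF[4]=C('l')+0=9+0=9
L[5]='i': occ=0, LF[5]=C('i')+0=8+0=8
L[6]='n': occ=0, LF[6]=C('n')+0=10+0=10
L[7]='g': occ=0, LF[7]=C('g')+0=5+0=5
L[8]='g': occ=1, LF[8]=C('g')+1=5+1=6
L[9]='g': occ=2, LF[9]=C('g')+2=5+2=7
L[10]='o': occ=0, LF[10]=C('o')+0=11+0=11
L[11]='o': occ=1, LF[11]=C('o')+1=11+1=12
L[12]='c': occ=1, LF[12]=C('c')+1=2+1=3
L[13]='$': occ=0, LF[13]=C('$')+0=0+0=0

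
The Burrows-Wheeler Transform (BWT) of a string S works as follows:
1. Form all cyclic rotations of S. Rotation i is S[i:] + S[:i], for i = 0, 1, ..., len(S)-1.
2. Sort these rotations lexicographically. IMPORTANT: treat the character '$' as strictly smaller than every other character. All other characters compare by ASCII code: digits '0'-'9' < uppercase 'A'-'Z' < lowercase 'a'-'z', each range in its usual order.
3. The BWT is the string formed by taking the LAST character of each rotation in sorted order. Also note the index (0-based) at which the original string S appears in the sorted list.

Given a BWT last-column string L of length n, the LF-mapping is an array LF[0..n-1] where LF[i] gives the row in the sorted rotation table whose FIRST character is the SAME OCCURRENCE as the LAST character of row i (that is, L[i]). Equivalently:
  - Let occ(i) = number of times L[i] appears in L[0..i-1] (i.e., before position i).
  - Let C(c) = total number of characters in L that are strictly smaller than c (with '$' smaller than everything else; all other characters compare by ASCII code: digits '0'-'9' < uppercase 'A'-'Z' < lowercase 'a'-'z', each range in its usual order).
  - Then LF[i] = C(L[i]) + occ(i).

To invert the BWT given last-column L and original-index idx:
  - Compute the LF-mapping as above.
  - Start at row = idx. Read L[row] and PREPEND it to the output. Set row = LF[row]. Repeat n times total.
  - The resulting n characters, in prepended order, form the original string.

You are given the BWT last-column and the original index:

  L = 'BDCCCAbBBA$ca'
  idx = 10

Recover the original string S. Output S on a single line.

LF mapping: 3 9 6 7 8 1 11 4 5 2 0 12 10
Walk LF starting at row 10, prepending L[row]:
  step 1: row=10, L[10]='$', prepend. Next row=LF[10]=0
  step 2: row=0, L[0]='B', prepend. Next row=LF[0]=3
  step 3: row=3, L[3]='C', prepend. Next row=LF[3]=7
  step 4: row=7, L[7]='B', prepend. Next row=LF[7]=4
  step 5: row=4, L[4]='C', prepend. Next row=LF[4]=8
  step 6: row=8, L[8]='B', prepend. Next row=LF[8]=5
  step 7: row=5, L[5]='A', prepend. Next row=LF[5]=1
  step 8: row=1, L[1]='D', prepend. Next row=LF[1]=9
  step 9: row=9, L[9]='A', prepend. Next row=LF[9]=2
  step 10: row=2, L[2]='C', prepend. Next row=LF[2]=6
  step 11: row=6, L[6]='b', prepend. Next row=LF[6]=11
  step 12: row=11, L[11]='c', prepend. Next row=LF[11]=12
  step 13: row=12, L[12]='a', prepend. Next row=LF[12]=10
Reversed output: acbCADABCBCB$

Answer: acbCADABCBCB$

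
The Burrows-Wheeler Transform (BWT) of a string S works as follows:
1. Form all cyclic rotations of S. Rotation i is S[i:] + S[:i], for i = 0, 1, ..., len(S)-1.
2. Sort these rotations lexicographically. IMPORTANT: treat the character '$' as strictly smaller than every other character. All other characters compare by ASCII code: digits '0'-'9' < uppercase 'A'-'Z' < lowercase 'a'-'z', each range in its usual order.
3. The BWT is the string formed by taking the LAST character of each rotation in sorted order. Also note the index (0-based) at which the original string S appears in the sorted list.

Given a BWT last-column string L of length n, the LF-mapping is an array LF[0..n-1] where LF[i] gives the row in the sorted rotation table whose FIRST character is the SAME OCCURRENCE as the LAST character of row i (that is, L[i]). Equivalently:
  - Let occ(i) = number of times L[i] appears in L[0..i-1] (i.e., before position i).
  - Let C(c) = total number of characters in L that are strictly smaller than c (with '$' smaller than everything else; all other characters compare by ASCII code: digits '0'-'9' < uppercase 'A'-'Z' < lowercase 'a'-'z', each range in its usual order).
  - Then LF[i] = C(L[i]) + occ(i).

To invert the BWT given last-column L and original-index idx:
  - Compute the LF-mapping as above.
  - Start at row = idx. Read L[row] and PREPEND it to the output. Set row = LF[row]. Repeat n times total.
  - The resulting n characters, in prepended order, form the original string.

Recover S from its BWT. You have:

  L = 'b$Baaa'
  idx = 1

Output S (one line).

Answer: Baaab$

Derivation:
LF mapping: 5 0 1 2 3 4
Walk LF starting at row 1, prepending L[row]:
  step 1: row=1, L[1]='$', prepend. Next row=LF[1]=0
  step 2: row=0, L[0]='b', prepend. Next row=LF[0]=5
  step 3: row=5, L[5]='a', prepend. Next row=LF[5]=4
  step 4: row=4, L[4]='a', prepend. Next row=LF[4]=3
  step 5: row=3, L[3]='a', prepend. Next row=LF[3]=2
  step 6: row=2, L[2]='B', prepend. Next row=LF[2]=1
Reversed output: Baaab$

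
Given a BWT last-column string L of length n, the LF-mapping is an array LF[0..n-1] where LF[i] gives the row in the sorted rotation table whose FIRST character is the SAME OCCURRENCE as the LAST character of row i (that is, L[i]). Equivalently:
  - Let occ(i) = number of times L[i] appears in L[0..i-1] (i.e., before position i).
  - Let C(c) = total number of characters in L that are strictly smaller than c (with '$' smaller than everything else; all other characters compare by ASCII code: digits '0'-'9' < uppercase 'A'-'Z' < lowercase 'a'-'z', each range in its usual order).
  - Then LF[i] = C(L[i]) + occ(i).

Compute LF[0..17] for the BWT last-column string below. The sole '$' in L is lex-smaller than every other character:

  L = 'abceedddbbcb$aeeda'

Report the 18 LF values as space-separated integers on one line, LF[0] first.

Char counts: '$':1, 'a':3, 'b':4, 'c':2, 'd':4, 'e':4
C (first-col start): C('$')=0, C('a')=1, C('b')=4, C('c')=8, C('d')=10, C('e')=14
L[0]='a': occ=0, LF[0]=C('a')+0=1+0=1
L[1]='b': occ=0, LF[1]=C('b')+0=4+0=4
L[2]='c': occ=0, LF[2]=C('c')+0=8+0=8
L[3]='e': occ=0, LF[3]=C('e')+0=14+0=14
L[4]='e': occ=1, LF[4]=C('e')+1=14+1=15
L[5]='d': occ=0, LF[5]=C('d')+0=10+0=10
L[6]='d': occ=1, LF[6]=C('d')+1=10+1=11
L[7]='d': occ=2, LF[7]=C('d')+2=10+2=12
L[8]='b': occ=1, LF[8]=C('b')+1=4+1=5
L[9]='b': occ=2, LF[9]=C('b')+2=4+2=6
L[10]='c': occ=1, LF[10]=C('c')+1=8+1=9
L[11]='b': occ=3, LF[11]=C('b')+3=4+3=7
L[12]='$': occ=0, LF[12]=C('$')+0=0+0=0
L[13]='a': occ=1, LF[13]=C('a')+1=1+1=2
L[14]='e': occ=2, LF[14]=C('e')+2=14+2=16
L[15]='e': occ=3, LF[15]=C('e')+3=14+3=17
L[16]='d': occ=3, LF[16]=C('d')+3=10+3=13
L[17]='a': occ=2, LF[17]=C('a')+2=1+2=3

Answer: 1 4 8 14 15 10 11 12 5 6 9 7 0 2 16 17 13 3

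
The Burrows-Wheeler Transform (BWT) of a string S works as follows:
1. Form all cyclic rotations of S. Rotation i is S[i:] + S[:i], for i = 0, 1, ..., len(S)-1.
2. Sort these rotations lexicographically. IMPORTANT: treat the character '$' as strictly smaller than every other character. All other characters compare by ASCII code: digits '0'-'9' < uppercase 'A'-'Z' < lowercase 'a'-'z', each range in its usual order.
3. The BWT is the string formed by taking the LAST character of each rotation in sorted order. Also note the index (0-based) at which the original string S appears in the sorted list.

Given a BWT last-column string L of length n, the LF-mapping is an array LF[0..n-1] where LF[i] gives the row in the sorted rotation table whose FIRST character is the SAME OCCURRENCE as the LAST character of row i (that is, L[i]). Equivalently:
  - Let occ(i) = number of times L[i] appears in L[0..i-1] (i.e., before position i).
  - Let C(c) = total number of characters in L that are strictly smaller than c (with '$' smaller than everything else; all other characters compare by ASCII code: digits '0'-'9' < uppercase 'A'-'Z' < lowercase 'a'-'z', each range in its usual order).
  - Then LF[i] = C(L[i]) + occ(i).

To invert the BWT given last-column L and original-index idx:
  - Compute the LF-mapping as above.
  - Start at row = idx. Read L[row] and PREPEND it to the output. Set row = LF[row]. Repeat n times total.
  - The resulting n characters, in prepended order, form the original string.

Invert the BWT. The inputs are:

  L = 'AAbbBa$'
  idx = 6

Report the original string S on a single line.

Answer: bBabAA$

Derivation:
LF mapping: 1 2 5 6 3 4 0
Walk LF starting at row 6, prepending L[row]:
  step 1: row=6, L[6]='$', prepend. Next row=LF[6]=0
  step 2: row=0, L[0]='A', prepend. Next row=LF[0]=1
  step 3: row=1, L[1]='A', prepend. Next row=LF[1]=2
  step 4: row=2, L[2]='b', prepend. Next row=LF[2]=5
  step 5: row=5, L[5]='a', prepend. Next row=LF[5]=4
  step 6: row=4, L[4]='B', prepend. Next row=LF[4]=3
  step 7: row=3, L[3]='b', prepend. Next row=LF[3]=6
Reversed output: bBabAA$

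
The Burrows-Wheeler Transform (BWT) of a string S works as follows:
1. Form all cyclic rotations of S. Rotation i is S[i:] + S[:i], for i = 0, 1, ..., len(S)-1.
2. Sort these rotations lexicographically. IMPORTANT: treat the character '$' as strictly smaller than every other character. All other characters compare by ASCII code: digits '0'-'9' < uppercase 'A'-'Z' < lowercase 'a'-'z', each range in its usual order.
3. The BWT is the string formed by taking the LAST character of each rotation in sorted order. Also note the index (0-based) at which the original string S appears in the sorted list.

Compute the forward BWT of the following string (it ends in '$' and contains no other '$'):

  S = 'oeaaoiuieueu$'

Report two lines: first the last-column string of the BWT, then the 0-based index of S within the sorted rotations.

Answer: ueaouiuo$aeei
8

Derivation:
All 13 rotations (rotation i = S[i:]+S[:i]):
  rot[0] = oeaaoiuieueu$
  rot[1] = eaaoiuieueu$o
  rot[2] = aaoiuieueu$oe
  rot[3] = aoiuieueu$oea
  rot[4] = oiuieueu$oeaa
  rot[5] = iuieueu$oeaao
  rot[6] = uieueu$oeaaoi
  rot[7] = ieueu$oeaaoiu
  rot[8] = eueu$oeaaoiui
  rot[9] = ueu$oeaaoiuie
  rot[10] = eu$oeaaoiuieu
  rot[11] = u$oeaaoiuieue
  rot[12] = $oeaaoiuieueu
Sorted (with $ < everything):
  sorted[0] = $oeaaoiuieueu  (last char: 'u')
  sorted[1] = aaoiuieueu$oe  (last char: 'e')
  sorted[2] = aoiuieueu$oea  (last char: 'a')
  sorted[3] = eaaoiuieueu$o  (last char: 'o')
  sorted[4] = eu$oeaaoiuieu  (last char: 'u')
  sorted[5] = eueu$oeaaoiui  (last char: 'i')
  sorted[6] = ieueu$oeaaoiu  (last char: 'u')
  sorted[7] = iuieueu$oeaao  (last char: 'o')
  sorted[8] = oeaaoiuieueu$  (last char: '$')
  sorted[9] = oiuieueu$oeaa  (last char: 'a')
  sorted[10] = u$oeaaoiuieue  (last char: 'e')
  sorted[11] = ueu$oeaaoiuie  (last char: 'e')
  sorted[12] = uieueu$oeaaoi  (last char: 'i')
Last column: ueaouiuo$aeei
Original string S is at sorted index 8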